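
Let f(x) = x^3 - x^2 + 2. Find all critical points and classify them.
f'(x) = x*(3*x - 2)

Solve f'(x) = 0:
  Factor: 3*x^2 - 2*x = x*(3*x - 2) = 0.
  ⇒ x = 0, 2/3

f''(x) = 6*x - 2
Second-derivative test at each critical point:
  f''(0) = -2 < 0 → local maximum
  f''(2/3) = 2 > 0 → local minimum

Critical points: x = 0 (local maximum); x = 2/3 (local minimum)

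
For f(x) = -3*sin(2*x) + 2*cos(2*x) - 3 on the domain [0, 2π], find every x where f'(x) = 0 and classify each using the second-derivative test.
f'(x) = -4*sin(2*x) - 6*cos(2*x)

Solve f'(x) = 0 on [0, 2π]:
  f'(x) = 0 ⇔ -3*cos(2*x) = 2*sin(2*x) ⇔ tan(2*x) = -3/2, i.e. 2*x = arctan(-3/2) + nπ; keep the solutions lying in [0, 2π].
  ⇒ x = -atan(3/2)/2 + pi/2 ≈ 1.0794, pi - atan(3/2)/2 ≈ 2.6502, -atan(3/2)/2 + 3*pi/2 ≈ 4.2210, -atan(3/2)/2 + 2*pi ≈ 5.7918

f''(x) = 12*sin(2*x) - 8*cos(2*x)
Second-derivative test at each critical point:
  f''(1.0794) = 14.4222 > 0 → local minimum
  f''(2.6502) = -14.4222 < 0 → local maximum
  f''(4.2210) = 14.4222 > 0 → local minimum
  f''(5.7918) = -14.4222 < 0 → local maximum

Critical points: x = -atan(3/2)/2 + pi/2 ≈ 1.0794 (local minimum); x = pi - atan(3/2)/2 ≈ 2.6502 (local maximum); x = -atan(3/2)/2 + 3*pi/2 ≈ 4.2210 (local minimum); x = -atan(3/2)/2 + 2*pi ≈ 5.7918 (local maximum)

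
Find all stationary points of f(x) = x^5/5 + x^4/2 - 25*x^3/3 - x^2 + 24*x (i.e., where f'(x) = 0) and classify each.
f'(x) = x^4 + 2*x^3 - 25*x^2 - 2*x + 24

Solve f'(x) = 0:
  Factor: x^4 + 2*x^3 - 25*x^2 - 2*x + 24 = (x - 4)*(x - 1)*(x + 1)*(x + 6) = 0.
  ⇒ x = -6, -1, 1, 4

f''(x) = 4*x^3 + 6*x^2 - 50*x - 2
Second-derivative test at each critical point:
  f''(-6) = -350 < 0 → local maximum
  f''(-1) = 50 > 0 → local minimum
  f''(1) = -42 < 0 → local maximum
  f''(4) = 150 > 0 → local minimum

Critical points: x = -6 (local maximum); x = -1 (local minimum); x = 1 (local maximum); x = 4 (local minimum)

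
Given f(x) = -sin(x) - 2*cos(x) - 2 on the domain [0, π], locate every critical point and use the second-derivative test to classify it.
f'(x) = 2*sin(x) - cos(x)

Solve f'(x) = 0 on [0, π]:
  f'(x) = 0 ⇔ -cos(x) = -2*sin(x) ⇔ tan(x) = 1/2, i.e. x = arctan(1/2) + nπ; keep the solutions lying in [0, π].
  ⇒ x = atan(1/2) ≈ 0.4636

f''(x) = sin(x) + 2*cos(x)
Second-derivative test at each critical point:
  f''(0.4636) = 2.2361 > 0 → local minimum

Critical points: x = atan(1/2) ≈ 0.4636 (local minimum)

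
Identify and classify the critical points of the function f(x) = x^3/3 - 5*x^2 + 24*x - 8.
f'(x) = x^2 - 10*x + 24

Solve f'(x) = 0:
  Factor: x^2 - 10*x + 24 = (x - 6)*(x - 4) = 0.
  ⇒ x = 4, 6

f''(x) = 2*x - 10
Second-derivative test at each critical point:
  f''(4) = -2 < 0 → local maximum
  f''(6) = 2 > 0 → local minimum

Critical points: x = 4 (local maximum); x = 6 (local minimum)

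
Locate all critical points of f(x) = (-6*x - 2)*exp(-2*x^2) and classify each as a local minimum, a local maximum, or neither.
f'(x) = 2*(4*x*(3*x + 1) - 3)*exp(-2*x^2)

Solve f'(x) = 0:
  f'(x) = (24*x^2 + 8*x - 6)·exp(-2*x^2) and exp(-2*x^2) > 0 for every x, so f'(x) = 0 ⇔ 24*x^2 + 8*x - 6 = 0.
  Factor: 24*x^2 + 8*x - 6 = 2*(12*x^2 + 4*x - 3); 12*x^2 + 4*x - 3 = 0 has no rational roots; quadratic formula: x = (-4 ± √160)/24.
  ⇒ x = -sqrt(10)/6 - 1/6 ≈ -0.6937, -1/6 + sqrt(10)/6 ≈ 0.3604

f''(x) = 8*(-12*x^3 - 4*x^2 + 9*x + 1)*exp(-2*x^2)
Second-derivative test at each critical point:
  f''(-0.6937) = -9.6626 < 0 → local maximum
  f''(0.3604) = 19.5112 > 0 → local minimum

Critical points: x = -sqrt(10)/6 - 1/6 ≈ -0.6937 (local maximum); x = -1/6 + sqrt(10)/6 ≈ 0.3604 (local minimum)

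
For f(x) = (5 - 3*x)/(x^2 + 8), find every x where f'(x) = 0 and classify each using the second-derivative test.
f'(x) = (3*x^2 - 10*x - 24)/(x^4 + 16*x^2 + 64)

Solve f'(x) = 0:
  f'(x) = (3*x^2 - 10*x - 24)/(x^2 + 8)^2; the denominator is positive wherever f is defined, so f'(x) = 0 ⇔ 3*x^2 - 10*x - 24 = 0.
  3*x^2 - 10*x - 24 = 0 has no rational roots; quadratic formula: x = (10 ± √388)/6.
  ⇒ x = 5/3 - sqrt(97)/3 ≈ -1.6163, 5/3 + sqrt(97)/3 ≈ 4.9496

f''(x) = 2*(4*x^2*(5 - 3*x) + (9*x - 5)*(x^2 + 8))/(x^2 + 8)^3
Second-derivative test at each critical point:
  f''(-1.6163) = -0.1749 < 0 → local maximum
  f''(4.9496) = 0.0187 > 0 → local minimum

Critical points: x = 5/3 - sqrt(97)/3 ≈ -1.6163 (local maximum); x = 5/3 + sqrt(97)/3 ≈ 4.9496 (local minimum)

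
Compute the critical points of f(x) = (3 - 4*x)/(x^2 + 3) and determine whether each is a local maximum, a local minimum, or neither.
f'(x) = 2*(2*x^2 - 3*x - 6)/(x^4 + 6*x^2 + 9)

Solve f'(x) = 0:
  f'(x) = 2*(2*x^2 - 3*x - 6)/(x^2 + 3)^2; the denominator is positive wherever f is defined, so f'(x) = 0 ⇔ 4*x^2 - 6*x - 12 = 0.
  Factor: 4*x^2 - 6*x - 12 = 2*(2*x^2 - 3*x - 6); 2*x^2 - 3*x - 6 = 0 has no rational roots; quadratic formula: x = (3 ± √57)/4.
  ⇒ x = 3/4 - sqrt(57)/4 ≈ -1.1375, 3/4 + sqrt(57)/4 ≈ 2.6375

f''(x) = 2*(4*x^2*(3 - 4*x) + 3*(4*x - 1)*(x^2 + 3))/(x^2 + 3)^3
Second-derivative test at each critical point:
  f''(-1.1375) = -0.8190 < 0 → local maximum
  f''(2.6375) = 0.1523 > 0 → local minimum

Critical points: x = 3/4 - sqrt(57)/4 ≈ -1.1375 (local maximum); x = 3/4 + sqrt(57)/4 ≈ 2.6375 (local minimum)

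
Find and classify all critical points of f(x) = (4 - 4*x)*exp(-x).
f'(x) = 4*(x - 2)*exp(-x)

Solve f'(x) = 0:
  f'(x) = (4*x - 8)·exp(-x) and exp(-x) > 0 for every x, so f'(x) = 0 ⇔ 4*x - 8 = 0.
  Factor: 4*x - 8 = 4*(x - 2) = 0.
  ⇒ x = 2

f''(x) = 4*(3 - x)*exp(-x)
Second-derivative test at each critical point:
  f''(2) = 0.5413 > 0 → local minimum

Critical points: x = 2 (local minimum)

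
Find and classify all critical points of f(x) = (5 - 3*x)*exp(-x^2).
f'(x) = (2*x*(3*x - 5) - 3)*exp(-x^2)

Solve f'(x) = 0:
  f'(x) = (6*x^2 - 10*x - 3)·exp(-x^2) and exp(-x^2) > 0 for every x, so f'(x) = 0 ⇔ 6*x^2 - 10*x - 3 = 0.
  6*x^2 - 10*x - 3 = 0 has no rational roots; quadratic formula: x = (10 ± √172)/12.
  ⇒ x = 5/6 - sqrt(43)/6 ≈ -0.2596, 5/6 + sqrt(43)/6 ≈ 1.9262

f''(x) = 2*(2*x^2*(5 - 3*x) + 9*x - 5)*exp(-x^2)
Second-derivative test at each critical point:
  f''(-0.2596) = -12.2603 < 0 → local maximum
  f''(1.9262) = 0.3209 > 0 → local minimum

Critical points: x = 5/6 - sqrt(43)/6 ≈ -0.2596 (local maximum); x = 5/6 + sqrt(43)/6 ≈ 1.9262 (local minimum)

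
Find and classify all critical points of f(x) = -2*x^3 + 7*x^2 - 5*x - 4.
f'(x) = -6*x^2 + 14*x - 5

Solve f'(x) = 0:
  6*x^2 - 14*x + 5 = 0 has no rational roots; quadratic formula: x = (14 ± √76)/12.
  ⇒ x = 7/6 - sqrt(19)/6 ≈ 0.4402, sqrt(19)/6 + 7/6 ≈ 1.8931

f''(x) = 14 - 12*x
Second-derivative test at each critical point:
  f''(0.4402) = 8.7178 > 0 → local minimum
  f''(1.8931) = -8.7178 < 0 → local maximum

Critical points: x = 7/6 - sqrt(19)/6 ≈ 0.4402 (local minimum); x = sqrt(19)/6 + 7/6 ≈ 1.8931 (local maximum)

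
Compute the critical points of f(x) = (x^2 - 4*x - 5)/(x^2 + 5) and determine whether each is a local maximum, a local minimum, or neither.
f'(x) = 4*(x^2 + 5*x - 5)/(x^4 + 10*x^2 + 25)

Solve f'(x) = 0:
  f'(x) = 4*(x^2 + 5*x - 5)/(x^2 + 5)^2; the denominator is positive wherever f is defined, so f'(x) = 0 ⇔ 4*x^2 + 20*x - 20 = 0.
  Factor: 4*x^2 + 20*x - 20 = 4*(x^2 + 5*x - 5); x^2 + 5*x - 5 = 0 has no rational roots; quadratic formula: x = (-5 ± √45)/2.
  ⇒ x = -3*sqrt(5)/2 - 5/2 ≈ -5.8541, -5/2 + 3*sqrt(5)/2 ≈ 0.8541

f''(x) = 4*(-2*x^3 - 15*x^2 + 30*x + 25)/(x^6 + 15*x^4 + 75*x^2 + 125)
Second-derivative test at each critical point:
  f''(-5.8541) = -0.0174 < 0 → local maximum
  f''(0.8541) = 0.8174 > 0 → local minimum

Critical points: x = -3*sqrt(5)/2 - 5/2 ≈ -5.8541 (local maximum); x = -5/2 + 3*sqrt(5)/2 ≈ 0.8541 (local minimum)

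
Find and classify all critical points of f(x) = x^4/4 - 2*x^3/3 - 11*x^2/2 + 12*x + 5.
f'(x) = x^3 - 2*x^2 - 11*x + 12

Solve f'(x) = 0:
  Factor: x^3 - 2*x^2 - 11*x + 12 = (x - 4)*(x - 1)*(x + 3) = 0.
  ⇒ x = -3, 1, 4

f''(x) = 3*x^2 - 4*x - 11
Second-derivative test at each critical point:
  f''(-3) = 28 > 0 → local minimum
  f''(1) = -12 < 0 → local maximum
  f''(4) = 21 > 0 → local minimum

Critical points: x = -3 (local minimum); x = 1 (local maximum); x = 4 (local minimum)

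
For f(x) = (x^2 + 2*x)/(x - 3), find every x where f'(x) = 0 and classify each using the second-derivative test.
f'(x) = (x^2 - 6*x - 6)/(x^2 - 6*x + 9)

Solve f'(x) = 0:
  f'(x) = (x^2 - 6*x - 6)/(x - 3)^2; the denominator is positive wherever f is defined, so f'(x) = 0 ⇔ x^2 - 6*x - 6 = 0.
  x^2 - 6*x - 6 = 0 has no rational roots; quadratic formula: x = (6 ± √60)/2.
  ⇒ x = 3 - sqrt(15) ≈ -0.8730, 3 + sqrt(15) ≈ 6.8730

f''(x) = 30/(x^3 - 9*x^2 + 27*x - 27)
Second-derivative test at each critical point:
  f''(-0.8730) = -0.5164 < 0 → local maximum
  f''(6.8730) = 0.5164 > 0 → local minimum

Critical points: x = 3 - sqrt(15) ≈ -0.8730 (local maximum); x = 3 + sqrt(15) ≈ 6.8730 (local minimum)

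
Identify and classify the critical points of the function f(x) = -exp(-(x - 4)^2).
f'(x) = 2*(x - 4)*exp(-(x - 4)^2)

Solve f'(x) = 0:
  f'(x) = (2*x - 8)·exp(-(x - 4)^2) and exp(-(x - 4)^2) > 0 for every x, so f'(x) = 0 ⇔ 2*x - 8 = 0.
  Factor: 2*x - 8 = 2*(x - 4) = 0.
  ⇒ x = 4

f''(x) = 2*(1 - 2*(x - 4)^2)*exp(-(x - 4)^2)
Second-derivative test at each critical point:
  f''(4) = 2 > 0 → local minimum

Critical points: x = 4 (local minimum)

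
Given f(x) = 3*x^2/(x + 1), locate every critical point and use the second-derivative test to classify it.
f'(x) = 3*x*(x + 2)/(x^2 + 2*x + 1)

Solve f'(x) = 0:
  f'(x) = 3*x*(x + 2)/(x + 1)^2; the denominator is positive wherever f is defined, so f'(x) = 0 ⇔ 3*x^2 + 6*x = 0.
  Factor: 3*x^2 + 6*x = 3*x*(x + 2) = 0.
  ⇒ x = -2, 0

f''(x) = 6/(x^3 + 3*x^2 + 3*x + 1)
Second-derivative test at each critical point:
  f''(-2) = -6 < 0 → local maximum
  f''(0) = 6 > 0 → local minimum

Critical points: x = -2 (local maximum); x = 0 (local minimum)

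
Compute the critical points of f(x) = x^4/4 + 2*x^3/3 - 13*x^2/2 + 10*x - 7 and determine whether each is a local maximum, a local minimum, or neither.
f'(x) = x^3 + 2*x^2 - 13*x + 10

Solve f'(x) = 0:
  Factor: x^3 + 2*x^2 - 13*x + 10 = (x - 2)*(x - 1)*(x + 5) = 0.
  ⇒ x = -5, 1, 2

f''(x) = 3*x^2 + 4*x - 13
Second-derivative test at each critical point:
  f''(-5) = 42 > 0 → local minimum
  f''(1) = -6 < 0 → local maximum
  f''(2) = 7 > 0 → local minimum

Critical points: x = -5 (local minimum); x = 1 (local maximum); x = 2 (local minimum)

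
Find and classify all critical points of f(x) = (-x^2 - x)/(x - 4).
f'(x) = (-x^2 + 8*x + 4)/(x^2 - 8*x + 16)

Solve f'(x) = 0:
  f'(x) = -(x^2 - 8*x - 4)/(x - 4)^2; the denominator is positive wherever f is defined, so f'(x) = 0 ⇔ -x^2 + 8*x + 4 = 0.
  x^2 - 8*x - 4 = 0 has no rational roots; quadratic formula: x = (8 ± √80)/2.
  ⇒ x = 4 - 2*sqrt(5) ≈ -0.4721, 4 + 2*sqrt(5) ≈ 8.4721

f''(x) = -40/(x^3 - 12*x^2 + 48*x - 64)
Second-derivative test at each critical point:
  f''(-0.4721) = 0.4472 > 0 → local minimum
  f''(8.4721) = -0.4472 < 0 → local maximum

Critical points: x = 4 - 2*sqrt(5) ≈ -0.4721 (local minimum); x = 4 + 2*sqrt(5) ≈ 8.4721 (local maximum)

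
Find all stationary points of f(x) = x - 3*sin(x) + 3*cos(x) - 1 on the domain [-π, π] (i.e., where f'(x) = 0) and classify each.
f'(x) = -3*sqrt(2)*sin(x + pi/4) + 1

Solve f'(x) = 0 on [-π, π]:
  f'(x) = 0 ⇔ -3*sin(x) - 3*cos(x) = -1. Write the left side as R·cos(x + φ) with R = √((-3)² + 3²) = 3*sqrt(2), cos φ = -sqrt(2)/2, sin φ = sqrt(2)/2; then cos(x + φ) = -sqrt(2)/6. Solve for x and keep the solutions lying in [-π, π].
  ⇒ x = atan((1 - sqrt(17))/(1 + sqrt(17))) ≈ -0.5475, atan((1 + sqrt(17))/(1 - sqrt(17))) + pi ≈ 2.1183

f''(x) = -3*sqrt(2)*cos(x + pi/4)
Second-derivative test at each critical point:
  f''(-0.5475) = -4.1231 < 0 → local maximum
  f''(2.1183) = 4.1231 > 0 → local minimum

Critical points: x = atan((1 - sqrt(17))/(1 + sqrt(17))) ≈ -0.5475 (local maximum); x = atan((1 + sqrt(17))/(1 - sqrt(17))) + pi ≈ 2.1183 (local minimum)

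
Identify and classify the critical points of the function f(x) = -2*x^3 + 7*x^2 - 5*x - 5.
f'(x) = -6*x^2 + 14*x - 5

Solve f'(x) = 0:
  6*x^2 - 14*x + 5 = 0 has no rational roots; quadratic formula: x = (14 ± √76)/12.
  ⇒ x = 7/6 - sqrt(19)/6 ≈ 0.4402, sqrt(19)/6 + 7/6 ≈ 1.8931

f''(x) = 14 - 12*x
Second-derivative test at each critical point:
  f''(0.4402) = 8.7178 > 0 → local minimum
  f''(1.8931) = -8.7178 < 0 → local maximum

Critical points: x = 7/6 - sqrt(19)/6 ≈ 0.4402 (local minimum); x = sqrt(19)/6 + 7/6 ≈ 1.8931 (local maximum)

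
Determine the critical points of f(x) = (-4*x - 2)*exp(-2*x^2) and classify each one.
f'(x) = 4*(2*x*(2*x + 1) - 1)*exp(-2*x^2)

Solve f'(x) = 0:
  f'(x) = (16*x^2 + 8*x - 4)·exp(-2*x^2) and exp(-2*x^2) > 0 for every x, so f'(x) = 0 ⇔ 16*x^2 + 8*x - 4 = 0.
  Factor: 16*x^2 + 8*x - 4 = 4*(4*x^2 + 2*x - 1); 4*x^2 + 2*x - 1 = 0 has no rational roots; quadratic formula: x = (-2 ± √20)/8.
  ⇒ x = -sqrt(5)/4 - 1/4 ≈ -0.8090, -1/4 + sqrt(5)/4 ≈ 0.3090

f''(x) = 8*(-8*x^3 - 4*x^2 + 6*x + 1)*exp(-2*x^2)
Second-derivative test at each critical point:
  f''(-0.8090) = -4.8314 < 0 → local maximum
  f''(0.3090) = 14.7786 > 0 → local minimum

Critical points: x = -sqrt(5)/4 - 1/4 ≈ -0.8090 (local maximum); x = -1/4 + sqrt(5)/4 ≈ 0.3090 (local minimum)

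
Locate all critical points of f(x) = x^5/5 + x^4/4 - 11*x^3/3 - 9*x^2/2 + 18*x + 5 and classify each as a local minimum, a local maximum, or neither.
f'(x) = x^4 + x^3 - 11*x^2 - 9*x + 18

Solve f'(x) = 0:
  Factor: x^4 + x^3 - 11*x^2 - 9*x + 18 = (x - 3)*(x - 1)*(x + 2)*(x + 3) = 0.
  ⇒ x = -3, -2, 1, 3

f''(x) = 4*x^3 + 3*x^2 - 22*x - 9
Second-derivative test at each critical point:
  f''(-3) = -24 < 0 → local maximum
  f''(-2) = 15 > 0 → local minimum
  f''(1) = -24 < 0 → local maximum
  f''(3) = 60 > 0 → local minimum

Critical points: x = -3 (local maximum); x = -2 (local minimum); x = 1 (local maximum); x = 3 (local minimum)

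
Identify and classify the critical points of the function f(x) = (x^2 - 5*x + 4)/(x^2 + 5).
f'(x) = (5*x^2 + 2*x - 25)/(x^4 + 10*x^2 + 25)

Solve f'(x) = 0:
  f'(x) = (5*x^2 + 2*x - 25)/(x^2 + 5)^2; the denominator is positive wherever f is defined, so f'(x) = 0 ⇔ 5*x^2 + 2*x - 25 = 0.
  5*x^2 + 2*x - 25 = 0 has no rational roots; quadratic formula: x = (-2 ± √504)/10.
  ⇒ x = -3*sqrt(14)/5 - 1/5 ≈ -2.4450, -1/5 + 3*sqrt(14)/5 ≈ 2.0450

f''(x) = 2*(-5*x^3 - 3*x^2 + 75*x + 5)/(x^6 + 15*x^4 + 75*x^2 + 125)
Second-derivative test at each critical point:
  f''(-2.4450) = -0.1863 < 0 → local maximum
  f''(2.0450) = 0.2663 > 0 → local minimum

Critical points: x = -3*sqrt(14)/5 - 1/5 ≈ -2.4450 (local maximum); x = -1/5 + 3*sqrt(14)/5 ≈ 2.0450 (local minimum)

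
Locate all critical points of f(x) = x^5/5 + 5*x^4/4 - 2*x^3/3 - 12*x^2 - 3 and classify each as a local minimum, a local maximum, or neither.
f'(x) = x*(x^3 + 5*x^2 - 2*x - 24)

Solve f'(x) = 0:
  Factor: x^4 + 5*x^3 - 2*x^2 - 24*x = x*(x - 2)*(x + 3)*(x + 4) = 0.
  ⇒ x = -4, -3, 0, 2

f''(x) = 4*x^3 + 15*x^2 - 4*x - 24
Second-derivative test at each critical point:
  f''(-4) = -24 < 0 → local maximum
  f''(-3) = 15 > 0 → local minimum
  f''(0) = -24 < 0 → local maximum
  f''(2) = 60 > 0 → local minimum

Critical points: x = -4 (local maximum); x = -3 (local minimum); x = 0 (local maximum); x = 2 (local minimum)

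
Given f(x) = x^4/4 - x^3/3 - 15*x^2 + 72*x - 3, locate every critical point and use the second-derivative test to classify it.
f'(x) = x^3 - x^2 - 30*x + 72

Solve f'(x) = 0:
  Factor: x^3 - x^2 - 30*x + 72 = (x - 4)*(x - 3)*(x + 6) = 0.
  ⇒ x = -6, 3, 4

f''(x) = 3*x^2 - 2*x - 30
Second-derivative test at each critical point:
  f''(-6) = 90 > 0 → local minimum
  f''(3) = -9 < 0 → local maximum
  f''(4) = 10 > 0 → local minimum

Critical points: x = -6 (local minimum); x = 3 (local maximum); x = 4 (local minimum)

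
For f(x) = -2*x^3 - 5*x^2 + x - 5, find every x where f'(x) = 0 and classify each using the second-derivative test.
f'(x) = -6*x^2 - 10*x + 1

Solve f'(x) = 0:
  6*x^2 + 10*x - 1 = 0 has no rational roots; quadratic formula: x = (-10 ± √124)/12.
  ⇒ x = -sqrt(31)/6 - 5/6 ≈ -1.7613, -5/6 + sqrt(31)/6 ≈ 0.0946

f''(x) = -12*x - 10
Second-derivative test at each critical point:
  f''(-1.7613) = 11.1355 > 0 → local minimum
  f''(0.0946) = -11.1355 < 0 → local maximum

Critical points: x = -sqrt(31)/6 - 5/6 ≈ -1.7613 (local minimum); x = -5/6 + sqrt(31)/6 ≈ 0.0946 (local maximum)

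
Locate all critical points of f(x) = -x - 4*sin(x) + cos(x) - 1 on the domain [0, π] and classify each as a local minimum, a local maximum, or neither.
f'(x) = -sin(x) - 4*cos(x) - 1

Solve f'(x) = 0 on [0, π]:
  f'(x) = 0 ⇔ -sin(x) - 4*cos(x) = 1. Write the left side as R·cos(x + φ) with R = √((-4)² + 1²) = sqrt(17), cos φ = -4*sqrt(17)/17, sin φ = sqrt(17)/17; then cos(x + φ) = sqrt(17)/17. Solve for x and keep the solutions lying in [0, π].
  ⇒ x = pi - atan(15/8) ≈ 2.0608

f''(x) = 4*sin(x) - cos(x)
Second-derivative test at each critical point:
  f''(2.0608) = 4 > 0 → local minimum

Critical points: x = pi - atan(15/8) ≈ 2.0608 (local minimum)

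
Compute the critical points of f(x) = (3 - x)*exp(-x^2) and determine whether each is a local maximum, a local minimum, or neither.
f'(x) = (2*x*(x - 3) - 1)*exp(-x^2)

Solve f'(x) = 0:
  f'(x) = (2*x^2 - 6*x - 1)·exp(-x^2) and exp(-x^2) > 0 for every x, so f'(x) = 0 ⇔ 2*x^2 - 6*x - 1 = 0.
  2*x^2 - 6*x - 1 = 0 has no rational roots; quadratic formula: x = (6 ± √44)/4.
  ⇒ x = 3/2 - sqrt(11)/2 ≈ -0.1583, 3/2 + sqrt(11)/2 ≈ 3.1583

f''(x) = 2*(2*x^2*(3 - x) + 3*x - 3)*exp(-x^2)
Second-derivative test at each critical point:
  f''(-0.1583) = -6.4691 < 0 → local maximum
  f''(3.1583) = 3.088e-04 > 0 → local minimum

Critical points: x = 3/2 - sqrt(11)/2 ≈ -0.1583 (local maximum); x = 3/2 + sqrt(11)/2 ≈ 3.1583 (local minimum)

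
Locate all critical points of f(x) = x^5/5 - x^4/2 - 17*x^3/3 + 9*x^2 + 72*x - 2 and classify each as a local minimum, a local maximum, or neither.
f'(x) = x^4 - 2*x^3 - 17*x^2 + 18*x + 72

Solve f'(x) = 0:
  Factor: x^4 - 2*x^3 - 17*x^2 + 18*x + 72 = (x - 4)*(x - 3)*(x + 2)*(x + 3) = 0.
  ⇒ x = -3, -2, 3, 4

f''(x) = 4*x^3 - 6*x^2 - 34*x + 18
Second-derivative test at each critical point:
  f''(-3) = -42 < 0 → local maximum
  f''(-2) = 30 > 0 → local minimum
  f''(3) = -30 < 0 → local maximum
  f''(4) = 42 > 0 → local minimum

Critical points: x = -3 (local maximum); x = -2 (local minimum); x = 3 (local maximum); x = 4 (local minimum)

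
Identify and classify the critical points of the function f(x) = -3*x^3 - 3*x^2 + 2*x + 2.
f'(x) = -9*x^2 - 6*x + 2

Solve f'(x) = 0:
  9*x^2 + 6*x - 2 = 0 has no rational roots; quadratic formula: x = (-6 ± √108)/18.
  ⇒ x = -sqrt(3)/3 - 1/3 ≈ -0.9107, -1/3 + sqrt(3)/3 ≈ 0.2440

f''(x) = -18*x - 6
Second-derivative test at each critical point:
  f''(-0.9107) = 10.3923 > 0 → local minimum
  f''(0.2440) = -10.3923 < 0 → local maximum

Critical points: x = -sqrt(3)/3 - 1/3 ≈ -0.9107 (local minimum); x = -1/3 + sqrt(3)/3 ≈ 0.2440 (local maximum)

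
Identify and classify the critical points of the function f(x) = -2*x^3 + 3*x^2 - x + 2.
f'(x) = -6*x^2 + 6*x - 1

Solve f'(x) = 0:
  6*x^2 - 6*x + 1 = 0 has no rational roots; quadratic formula: x = (6 ± √12)/12.
  ⇒ x = 1/2 - sqrt(3)/6 ≈ 0.2113, sqrt(3)/6 + 1/2 ≈ 0.7887

f''(x) = 6 - 12*x
Second-derivative test at each critical point:
  f''(0.2113) = 3.4641 > 0 → local minimum
  f''(0.7887) = -3.4641 < 0 → local maximum

Critical points: x = 1/2 - sqrt(3)/6 ≈ 0.2113 (local minimum); x = sqrt(3)/6 + 1/2 ≈ 0.7887 (local maximum)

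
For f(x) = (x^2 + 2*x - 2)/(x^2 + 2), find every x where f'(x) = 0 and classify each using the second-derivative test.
f'(x) = 2*(-x^2 + 4*x + 2)/(x^4 + 4*x^2 + 4)

Solve f'(x) = 0:
  f'(x) = -2*(x^2 - 4*x - 2)/(x^2 + 2)^2; the denominator is positive wherever f is defined, so f'(x) = 0 ⇔ -2*x^2 + 8*x + 4 = 0.
  Factor: -2*x^2 + 8*x + 4 = -2*(x^2 - 4*x - 2); x^2 - 4*x - 2 = 0 has no rational roots; quadratic formula: x = (4 ± √24)/2.
  ⇒ x = 2 - sqrt(6) ≈ -0.4495, 2 + sqrt(6) ≈ 4.4495

f''(x) = 4*(x^3 - 6*x^2 - 6*x + 4)/(x^6 + 6*x^4 + 12*x^2 + 8)
Second-derivative test at each critical point:
  f''(-0.4495) = 2.0206 > 0 → local minimum
  f''(4.4495) = -0.0206 < 0 → local maximum

Critical points: x = 2 - sqrt(6) ≈ -0.4495 (local minimum); x = 2 + sqrt(6) ≈ 4.4495 (local maximum)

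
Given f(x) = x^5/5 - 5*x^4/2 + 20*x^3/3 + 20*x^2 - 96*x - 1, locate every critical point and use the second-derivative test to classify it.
f'(x) = x^4 - 10*x^3 + 20*x^2 + 40*x - 96

Solve f'(x) = 0:
  Factor: x^4 - 10*x^3 + 20*x^2 + 40*x - 96 = (x - 6)*(x - 4)*(x - 2)*(x + 2) = 0.
  ⇒ x = -2, 2, 4, 6

f''(x) = 4*x^3 - 30*x^2 + 40*x + 40
Second-derivative test at each critical point:
  f''(-2) = -192 < 0 → local maximum
  f''(2) = 32 > 0 → local minimum
  f''(4) = -24 < 0 → local maximum
  f''(6) = 64 > 0 → local minimum

Critical points: x = -2 (local maximum); x = 2 (local minimum); x = 4 (local maximum); x = 6 (local minimum)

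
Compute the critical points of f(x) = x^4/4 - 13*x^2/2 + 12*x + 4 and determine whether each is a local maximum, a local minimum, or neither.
f'(x) = x^3 - 13*x + 12

Solve f'(x) = 0:
  Factor: x^3 - 13*x + 12 = (x - 3)*(x - 1)*(x + 4) = 0.
  ⇒ x = -4, 1, 3

f''(x) = 3*x^2 - 13
Second-derivative test at each critical point:
  f''(-4) = 35 > 0 → local minimum
  f''(1) = -10 < 0 → local maximum
  f''(3) = 14 > 0 → local minimum

Critical points: x = -4 (local minimum); x = 1 (local maximum); x = 3 (local minimum)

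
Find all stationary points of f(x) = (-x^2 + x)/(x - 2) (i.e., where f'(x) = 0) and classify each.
f'(x) = (-x^2 + 4*x - 2)/(x^2 - 4*x + 4)

Solve f'(x) = 0:
  f'(x) = -(x^2 - 4*x + 2)/(x - 2)^2; the denominator is positive wherever f is defined, so f'(x) = 0 ⇔ -x^2 + 4*x - 2 = 0.
  x^2 - 4*x + 2 = 0 has no rational roots; quadratic formula: x = (4 ± √8)/2.
  ⇒ x = 2 - sqrt(2) ≈ 0.5858, sqrt(2) + 2 ≈ 3.4142

f''(x) = -4/(x^3 - 6*x^2 + 12*x - 8)
Second-derivative test at each critical point:
  f''(0.5858) = 1.4142 > 0 → local minimum
  f''(3.4142) = -1.4142 < 0 → local maximum

Critical points: x = 2 - sqrt(2) ≈ 0.5858 (local minimum); x = sqrt(2) + 2 ≈ 3.4142 (local maximum)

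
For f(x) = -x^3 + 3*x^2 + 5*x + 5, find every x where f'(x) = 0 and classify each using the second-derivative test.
f'(x) = -3*x^2 + 6*x + 5

Solve f'(x) = 0:
  3*x^2 - 6*x - 5 = 0 has no rational roots; quadratic formula: x = (6 ± √96)/6.
  ⇒ x = 1 - 2*sqrt(6)/3 ≈ -0.6330, 1 + 2*sqrt(6)/3 ≈ 2.6330

f''(x) = 6 - 6*x
Second-derivative test at each critical point:
  f''(-0.6330) = 9.7980 > 0 → local minimum
  f''(2.6330) = -9.7980 < 0 → local maximum

Critical points: x = 1 - 2*sqrt(6)/3 ≈ -0.6330 (local minimum); x = 1 + 2*sqrt(6)/3 ≈ 2.6330 (local maximum)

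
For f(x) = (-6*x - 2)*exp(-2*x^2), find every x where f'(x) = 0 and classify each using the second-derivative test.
f'(x) = 2*(4*x*(3*x + 1) - 3)*exp(-2*x^2)

Solve f'(x) = 0:
  f'(x) = (24*x^2 + 8*x - 6)·exp(-2*x^2) and exp(-2*x^2) > 0 for every x, so f'(x) = 0 ⇔ 24*x^2 + 8*x - 6 = 0.
  Factor: 24*x^2 + 8*x - 6 = 2*(12*x^2 + 4*x - 3); 12*x^2 + 4*x - 3 = 0 has no rational roots; quadratic formula: x = (-4 ± √160)/24.
  ⇒ x = -sqrt(10)/6 - 1/6 ≈ -0.6937, -1/6 + sqrt(10)/6 ≈ 0.3604

f''(x) = 8*(-12*x^3 - 4*x^2 + 9*x + 1)*exp(-2*x^2)
Second-derivative test at each critical point:
  f''(-0.6937) = -9.6626 < 0 → local maximum
  f''(0.3604) = 19.5112 > 0 → local minimum

Critical points: x = -sqrt(10)/6 - 1/6 ≈ -0.6937 (local maximum); x = -1/6 + sqrt(10)/6 ≈ 0.3604 (local minimum)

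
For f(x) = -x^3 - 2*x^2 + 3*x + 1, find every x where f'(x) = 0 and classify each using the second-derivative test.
f'(x) = -3*x^2 - 4*x + 3

Solve f'(x) = 0:
  3*x^2 + 4*x - 3 = 0 has no rational roots; quadratic formula: x = (-4 ± √52)/6.
  ⇒ x = -sqrt(13)/3 - 2/3 ≈ -1.8685, -2/3 + sqrt(13)/3 ≈ 0.5352

f''(x) = -6*x - 4
Second-derivative test at each critical point:
  f''(-1.8685) = 7.2111 > 0 → local minimum
  f''(0.5352) = -7.2111 < 0 → local maximum

Critical points: x = -sqrt(13)/3 - 2/3 ≈ -1.8685 (local minimum); x = -2/3 + sqrt(13)/3 ≈ 0.5352 (local maximum)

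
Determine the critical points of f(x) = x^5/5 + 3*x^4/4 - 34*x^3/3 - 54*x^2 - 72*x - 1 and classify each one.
f'(x) = x^4 + 3*x^3 - 34*x^2 - 108*x - 72

Solve f'(x) = 0:
  Factor: x^4 + 3*x^3 - 34*x^2 - 108*x - 72 = (x - 6)*(x + 1)*(x + 2)*(x + 6) = 0.
  ⇒ x = -6, -2, -1, 6

f''(x) = 4*x^3 + 9*x^2 - 68*x - 108
Second-derivative test at each critical point:
  f''(-6) = -240 < 0 → local maximum
  f''(-2) = 32 > 0 → local minimum
  f''(-1) = -35 < 0 → local maximum
  f''(6) = 672 > 0 → local minimum

Critical points: x = -6 (local maximum); x = -2 (local minimum); x = -1 (local maximum); x = 6 (local minimum)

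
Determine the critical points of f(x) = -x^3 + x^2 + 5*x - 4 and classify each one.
f'(x) = -3*x^2 + 2*x + 5

Solve f'(x) = 0:
  Factor: -3*x^2 + 2*x + 5 = -(x + 1)*(3*x - 5) = 0.
  ⇒ x = -1, 5/3

f''(x) = 2 - 6*x
Second-derivative test at each critical point:
  f''(-1) = 8 > 0 → local minimum
  f''(5/3) = -8 < 0 → local maximum

Critical points: x = -1 (local minimum); x = 5/3 (local maximum)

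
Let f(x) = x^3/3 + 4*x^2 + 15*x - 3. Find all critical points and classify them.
f'(x) = x^2 + 8*x + 15

Solve f'(x) = 0:
  Factor: x^2 + 8*x + 15 = (x + 3)*(x + 5) = 0.
  ⇒ x = -5, -3

f''(x) = 2*x + 8
Second-derivative test at each critical point:
  f''(-5) = -2 < 0 → local maximum
  f''(-3) = 2 > 0 → local minimum

Critical points: x = -5 (local maximum); x = -3 (local minimum)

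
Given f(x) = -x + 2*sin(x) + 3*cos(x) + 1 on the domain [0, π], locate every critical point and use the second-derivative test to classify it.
f'(x) = -3*sin(x) + 2*cos(x) - 1

Solve f'(x) = 0 on [0, π]:
  f'(x) = 0 ⇔ -3*sin(x) + 2*cos(x) = 1. Write the left side as R·cos(x + φ) with R = √(2² + 3²) = sqrt(13), cos φ = 2*sqrt(13)/13, sin φ = 3*sqrt(13)/13; then cos(x + φ) = sqrt(13)/13. Solve for x and keep the solutions lying in [0, π].
  ⇒ x = atan((-3 + 4*sqrt(3))/(2 + 6*sqrt(3))) ≈ 0.3070

f''(x) = -2*sin(x) - 3*cos(x)
Second-derivative test at each critical point:
  f''(0.3070) = -3.4641 < 0 → local maximum

Critical points: x = atan((-3 + 4*sqrt(3))/(2 + 6*sqrt(3))) ≈ 0.3070 (local maximum)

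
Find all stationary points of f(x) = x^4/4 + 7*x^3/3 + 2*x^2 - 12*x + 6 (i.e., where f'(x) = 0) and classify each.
f'(x) = x^3 + 7*x^2 + 4*x - 12

Solve f'(x) = 0:
  Factor: x^3 + 7*x^2 + 4*x - 12 = (x - 1)*(x + 2)*(x + 6) = 0.
  ⇒ x = -6, -2, 1

f''(x) = 3*x^2 + 14*x + 4
Second-derivative test at each critical point:
  f''(-6) = 28 > 0 → local minimum
  f''(-2) = -12 < 0 → local maximum
  f''(1) = 21 > 0 → local minimum

Critical points: x = -6 (local minimum); x = -2 (local maximum); x = 1 (local minimum)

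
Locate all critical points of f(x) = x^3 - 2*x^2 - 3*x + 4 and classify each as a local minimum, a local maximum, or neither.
f'(x) = 3*x^2 - 4*x - 3

Solve f'(x) = 0:
  3*x^2 - 4*x - 3 = 0 has no rational roots; quadratic formula: x = (4 ± √52)/6.
  ⇒ x = 2/3 - sqrt(13)/3 ≈ -0.5352, 2/3 + sqrt(13)/3 ≈ 1.8685

f''(x) = 6*x - 4
Second-derivative test at each critical point:
  f''(-0.5352) = -7.2111 < 0 → local maximum
  f''(1.8685) = 7.2111 > 0 → local minimum

Critical points: x = 2/3 - sqrt(13)/3 ≈ -0.5352 (local maximum); x = 2/3 + sqrt(13)/3 ≈ 1.8685 (local minimum)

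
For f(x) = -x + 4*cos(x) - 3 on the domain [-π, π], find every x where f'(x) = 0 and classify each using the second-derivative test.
f'(x) = -4*sin(x) - 1

Solve f'(x) = 0 on [-π, π]:
  f'(x) = 0 ⇔ sin(x) = -1/4, i.e. x = arcsin(-1/4) + 2nπ or x = π − arcsin(-1/4) + 2nπ; keep the solutions lying in [-π, π].
  ⇒ x = -pi + asin(1/4) ≈ -2.8889, -asin(1/4) ≈ -0.2527

f''(x) = -4*cos(x)
Second-derivative test at each critical point:
  f''(-2.8889) = 3.8730 > 0 → local minimum
  f''(-0.2527) = -3.8730 < 0 → local maximum

Critical points: x = -pi + asin(1/4) ≈ -2.8889 (local minimum); x = -asin(1/4) ≈ -0.2527 (local maximum)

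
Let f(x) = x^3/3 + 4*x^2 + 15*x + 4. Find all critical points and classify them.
f'(x) = x^2 + 8*x + 15

Solve f'(x) = 0:
  Factor: x^2 + 8*x + 15 = (x + 3)*(x + 5) = 0.
  ⇒ x = -5, -3

f''(x) = 2*x + 8
Second-derivative test at each critical point:
  f''(-5) = -2 < 0 → local maximum
  f''(-3) = 2 > 0 → local minimum

Critical points: x = -5 (local maximum); x = -3 (local minimum)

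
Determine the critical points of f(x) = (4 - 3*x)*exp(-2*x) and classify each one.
f'(x) = (6*x - 11)*exp(-2*x)

Solve f'(x) = 0:
  f'(x) = (6*x - 11)·exp(-2*x) and exp(-2*x) > 0 for every x, so f'(x) = 0 ⇔ 6*x - 11 = 0.
  6*x - 11 = 0.
  ⇒ x = 11/6

f''(x) = 4*(7 - 3*x)*exp(-2*x)
Second-derivative test at each critical point:
  f''(11/6) = 0.1534 > 0 → local minimum

Critical points: x = 11/6 (local minimum)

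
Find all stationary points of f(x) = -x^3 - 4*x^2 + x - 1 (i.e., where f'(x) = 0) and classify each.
f'(x) = -3*x^2 - 8*x + 1

Solve f'(x) = 0:
  3*x^2 + 8*x - 1 = 0 has no rational roots; quadratic formula: x = (-8 ± √76)/6.
  ⇒ x = -sqrt(19)/3 - 4/3 ≈ -2.7863, -4/3 + sqrt(19)/3 ≈ 0.1196

f''(x) = -6*x - 8
Second-derivative test at each critical point:
  f''(-2.7863) = 8.7178 > 0 → local minimum
  f''(0.1196) = -8.7178 < 0 → local maximum

Critical points: x = -sqrt(19)/3 - 4/3 ≈ -2.7863 (local minimum); x = -4/3 + sqrt(19)/3 ≈ 0.1196 (local maximum)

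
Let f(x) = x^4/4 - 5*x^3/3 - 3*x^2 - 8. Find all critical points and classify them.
f'(x) = x*(x^2 - 5*x - 6)

Solve f'(x) = 0:
  Factor: x^3 - 5*x^2 - 6*x = x*(x - 6)*(x + 1) = 0.
  ⇒ x = -1, 0, 6

f''(x) = 3*x^2 - 10*x - 6
Second-derivative test at each critical point:
  f''(-1) = 7 > 0 → local minimum
  f''(0) = -6 < 0 → local maximum
  f''(6) = 42 > 0 → local minimum

Critical points: x = -1 (local minimum); x = 0 (local maximum); x = 6 (local minimum)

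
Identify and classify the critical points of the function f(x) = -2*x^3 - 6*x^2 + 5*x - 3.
f'(x) = -6*x^2 - 12*x + 5

Solve f'(x) = 0:
  6*x^2 + 12*x - 5 = 0 has no rational roots; quadratic formula: x = (-12 ± √264)/12.
  ⇒ x = -sqrt(66)/6 - 1 ≈ -2.3540, -1 + sqrt(66)/6 ≈ 0.3540

f''(x) = -12*x - 12
Second-derivative test at each critical point:
  f''(-2.3540) = 16.2481 > 0 → local minimum
  f''(0.3540) = -16.2481 < 0 → local maximum

Critical points: x = -sqrt(66)/6 - 1 ≈ -2.3540 (local minimum); x = -1 + sqrt(66)/6 ≈ 0.3540 (local maximum)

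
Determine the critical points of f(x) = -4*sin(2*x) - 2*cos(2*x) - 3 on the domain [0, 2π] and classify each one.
f'(x) = 4*sin(2*x) - 8*cos(2*x)

Solve f'(x) = 0 on [0, 2π]:
  f'(x) = 0 ⇔ -4*cos(2*x) = -2*sin(2*x) ⇔ tan(2*x) = 2, i.e. 2*x = arctan(2) + nπ; keep the solutions lying in [0, 2π].
  ⇒ x = atan(2)/2 ≈ 0.5536, atan(2)/2 + pi/2 ≈ 2.1244, atan(2)/2 + pi ≈ 3.6952, atan(2)/2 + 3*pi/2 ≈ 5.2660

f''(x) = 16*sin(2*x) + 8*cos(2*x)
Second-derivative test at each critical point:
  f''(0.5536) = 17.8885 > 0 → local minimum
  f''(2.1244) = -17.8885 < 0 → local maximum
  f''(3.6952) = 17.8885 > 0 → local minimum
  f''(5.2660) = -17.8885 < 0 → local maximum

Critical points: x = atan(2)/2 ≈ 0.5536 (local minimum); x = atan(2)/2 + pi/2 ≈ 2.1244 (local maximum); x = atan(2)/2 + pi ≈ 3.6952 (local minimum); x = atan(2)/2 + 3*pi/2 ≈ 5.2660 (local maximum)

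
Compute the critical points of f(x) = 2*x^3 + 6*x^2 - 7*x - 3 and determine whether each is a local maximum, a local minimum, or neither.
f'(x) = 6*x^2 + 12*x - 7

Solve f'(x) = 0:
  6*x^2 + 12*x - 7 = 0 has no rational roots; quadratic formula: x = (-12 ± √312)/12.
  ⇒ x = -sqrt(78)/6 - 1 ≈ -2.4720, -1 + sqrt(78)/6 ≈ 0.4720

f''(x) = 12*x + 12
Second-derivative test at each critical point:
  f''(-2.4720) = -17.6635 < 0 → local maximum
  f''(0.4720) = 17.6635 > 0 → local minimum

Critical points: x = -sqrt(78)/6 - 1 ≈ -2.4720 (local maximum); x = -1 + sqrt(78)/6 ≈ 0.4720 (local minimum)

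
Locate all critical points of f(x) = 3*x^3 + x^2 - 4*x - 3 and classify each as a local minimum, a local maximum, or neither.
f'(x) = 9*x^2 + 2*x - 4

Solve f'(x) = 0:
  9*x^2 + 2*x - 4 = 0 has no rational roots; quadratic formula: x = (-2 ± √148)/18.
  ⇒ x = -sqrt(37)/9 - 1/9 ≈ -0.7870, -1/9 + sqrt(37)/9 ≈ 0.5648

f''(x) = 18*x + 2
Second-derivative test at each critical point:
  f''(-0.7870) = -12.1655 < 0 → local maximum
  f''(0.5648) = 12.1655 > 0 → local minimum

Critical points: x = -sqrt(37)/9 - 1/9 ≈ -0.7870 (local maximum); x = -1/9 + sqrt(37)/9 ≈ 0.5648 (local minimum)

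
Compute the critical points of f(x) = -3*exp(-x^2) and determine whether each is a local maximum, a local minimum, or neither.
f'(x) = 6*x*exp(-x^2)

Solve f'(x) = 0:
  f'(x) = (6*x)·exp(-x^2) and exp(-x^2) > 0 for every x, so f'(x) = 0 ⇔ 6*x = 0.
  6*x = 0.
  ⇒ x = 0

f''(x) = 6*(1 - 2*x^2)*exp(-x^2)
Second-derivative test at each critical point:
  f''(0) = 6 > 0 → local minimum

Critical points: x = 0 (local minimum)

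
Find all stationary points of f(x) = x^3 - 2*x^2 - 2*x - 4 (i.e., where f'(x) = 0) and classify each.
f'(x) = 3*x^2 - 4*x - 2

Solve f'(x) = 0:
  3*x^2 - 4*x - 2 = 0 has no rational roots; quadratic formula: x = (4 ± √40)/6.
  ⇒ x = 2/3 - sqrt(10)/3 ≈ -0.3874, 2/3 + sqrt(10)/3 ≈ 1.7208

f''(x) = 6*x - 4
Second-derivative test at each critical point:
  f''(-0.3874) = -6.3246 < 0 → local maximum
  f''(1.7208) = 6.3246 > 0 → local minimum

Critical points: x = 2/3 - sqrt(10)/3 ≈ -0.3874 (local maximum); x = 2/3 + sqrt(10)/3 ≈ 1.7208 (local minimum)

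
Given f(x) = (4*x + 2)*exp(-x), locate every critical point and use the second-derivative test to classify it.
f'(x) = 2*(1 - 2*x)*exp(-x)

Solve f'(x) = 0:
  f'(x) = (2 - 4*x)·exp(-x) and exp(-x) > 0 for every x, so f'(x) = 0 ⇔ 2 - 4*x = 0.
  Factor: 2 - 4*x = -2*(2*x - 1) = 0.
  ⇒ x = 1/2

f''(x) = 2*(2*x - 3)*exp(-x)
Second-derivative test at each critical point:
  f''(1/2) = -2.4261 < 0 → local maximum

Critical points: x = 1/2 (local maximum)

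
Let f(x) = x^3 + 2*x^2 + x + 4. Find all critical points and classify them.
f'(x) = 3*x^2 + 4*x + 1

Solve f'(x) = 0:
  Factor: 3*x^2 + 4*x + 1 = (x + 1)*(3*x + 1) = 0.
  ⇒ x = -1, -1/3

f''(x) = 6*x + 4
Second-derivative test at each critical point:
  f''(-1) = -2 < 0 → local maximum
  f''(-1/3) = 2 > 0 → local minimum

Critical points: x = -1 (local maximum); x = -1/3 (local minimum)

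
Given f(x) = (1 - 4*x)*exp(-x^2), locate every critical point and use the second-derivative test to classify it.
f'(x) = 2*(x*(4*x - 1) - 2)*exp(-x^2)

Solve f'(x) = 0:
  f'(x) = (8*x^2 - 2*x - 4)·exp(-x^2) and exp(-x^2) > 0 for every x, so f'(x) = 0 ⇔ 8*x^2 - 2*x - 4 = 0.
  Factor: 8*x^2 - 2*x - 4 = 2*(4*x^2 - x - 2); 4*x^2 - x - 2 = 0 has no rational roots; quadratic formula: x = (1 ± √33)/8.
  ⇒ x = 1/8 - sqrt(33)/8 ≈ -0.5931, 1/8 + sqrt(33)/8 ≈ 0.8431

f''(x) = 2*(2*x^2*(1 - 4*x) + 12*x - 1)*exp(-x^2)
Second-derivative test at each critical point:
  f''(-0.5931) = -8.0822 < 0 → local maximum
  f''(0.8431) = 5.6442 > 0 → local minimum

Critical points: x = 1/8 - sqrt(33)/8 ≈ -0.5931 (local maximum); x = 1/8 + sqrt(33)/8 ≈ 0.8431 (local minimum)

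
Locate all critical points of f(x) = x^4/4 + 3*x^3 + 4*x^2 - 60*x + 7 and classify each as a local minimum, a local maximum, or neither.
f'(x) = x^3 + 9*x^2 + 8*x - 60

Solve f'(x) = 0:
  Factor: x^3 + 9*x^2 + 8*x - 60 = (x - 2)*(x + 5)*(x + 6) = 0.
  ⇒ x = -6, -5, 2

f''(x) = 3*x^2 + 18*x + 8
Second-derivative test at each critical point:
  f''(-6) = 8 > 0 → local minimum
  f''(-5) = -7 < 0 → local maximum
  f''(2) = 56 > 0 → local minimum

Critical points: x = -6 (local minimum); x = -5 (local maximum); x = 2 (local minimum)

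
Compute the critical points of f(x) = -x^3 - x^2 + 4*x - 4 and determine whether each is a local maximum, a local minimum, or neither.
f'(x) = -3*x^2 - 2*x + 4

Solve f'(x) = 0:
  3*x^2 + 2*x - 4 = 0 has no rational roots; quadratic formula: x = (-2 ± √52)/6.
  ⇒ x = -sqrt(13)/3 - 1/3 ≈ -1.5352, -1/3 + sqrt(13)/3 ≈ 0.8685

f''(x) = -6*x - 2
Second-derivative test at each critical point:
  f''(-1.5352) = 7.2111 > 0 → local minimum
  f''(0.8685) = -7.2111 < 0 → local maximum

Critical points: x = -sqrt(13)/3 - 1/3 ≈ -1.5352 (local minimum); x = -1/3 + sqrt(13)/3 ≈ 0.8685 (local maximum)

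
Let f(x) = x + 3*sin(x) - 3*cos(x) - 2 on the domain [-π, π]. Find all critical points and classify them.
f'(x) = 3*sqrt(2)*sin(x + pi/4) + 1

Solve f'(x) = 0 on [-π, π]:
  f'(x) = 0 ⇔ 3*sin(x) + 3*cos(x) = -1. Write the left side as R·cos(x + φ) with R = √(3² + (-3)²) = 3*sqrt(2), cos φ = sqrt(2)/2, sin φ = -sqrt(2)/2; then cos(x + φ) = -sqrt(2)/6. Solve for x and keep the solutions lying in [-π, π].
  ⇒ x = atan((-sqrt(17) - 1)/(-1 + sqrt(17))) ≈ -1.0233, atan((-1 + sqrt(17))/(-sqrt(17) - 1)) + pi ≈ 2.5941

f''(x) = 3*sqrt(2)*cos(x + pi/4)
Second-derivative test at each critical point:
  f''(-1.0233) = 4.1231 > 0 → local minimum
  f''(2.5941) = -4.1231 < 0 → local maximum

Critical points: x = atan((-sqrt(17) - 1)/(-1 + sqrt(17))) ≈ -1.0233 (local minimum); x = atan((-1 + sqrt(17))/(-sqrt(17) - 1)) + pi ≈ 2.5941 (local maximum)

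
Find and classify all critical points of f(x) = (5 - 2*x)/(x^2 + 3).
f'(x) = 2*(x^2 - 5*x - 3)/(x^4 + 6*x^2 + 9)

Solve f'(x) = 0:
  f'(x) = 2*(x^2 - 5*x - 3)/(x^2 + 3)^2; the denominator is positive wherever f is defined, so f'(x) = 0 ⇔ 2*x^2 - 10*x - 6 = 0.
  Factor: 2*x^2 - 10*x - 6 = 2*(x^2 - 5*x - 3); x^2 - 5*x - 3 = 0 has no rational roots; quadratic formula: x = (5 ± √37)/2.
  ⇒ x = 5/2 - sqrt(37)/2 ≈ -0.5414, 5/2 + sqrt(37)/2 ≈ 5.5414

f''(x) = 2*(4*x^2*(5 - 2*x) + (6*x - 5)*(x^2 + 3))/(x^2 + 3)^3
Second-derivative test at each critical point:
  f''(-0.5414) = -1.1218 < 0 → local maximum
  f''(5.5414) = 0.0107 > 0 → local minimum

Critical points: x = 5/2 - sqrt(37)/2 ≈ -0.5414 (local maximum); x = 5/2 + sqrt(37)/2 ≈ 5.5414 (local minimum)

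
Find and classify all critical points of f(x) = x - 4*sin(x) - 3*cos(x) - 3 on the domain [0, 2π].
f'(x) = 3*sin(x) - 4*cos(x) + 1

Solve f'(x) = 0 on [0, 2π]:
  f'(x) = 0 ⇔ 3*sin(x) - 4*cos(x) = -1. Write the left side as R·cos(x + φ) with R = √((-4)² + (-3)²) = 5, cos φ = -4/5, sin φ = -3/5; then cos(x + φ) = -1/5. Solve for x and keep the solutions lying in [0, 2π].
  ⇒ x = atan((-3 + 8*sqrt(6))/(4 + 6*sqrt(6))) ≈ 0.7259, atan((-8*sqrt(6) - 3)/(4 - 6*sqrt(6))) + pi ≈ 4.2702

f''(x) = 4*sin(x) + 3*cos(x)
Second-derivative test at each critical point:
  f''(0.7259) = 4.8990 > 0 → local minimum
  f''(4.2702) = -4.8990 < 0 → local maximum

Critical points: x = atan((-3 + 8*sqrt(6))/(4 + 6*sqrt(6))) ≈ 0.7259 (local minimum); x = atan((-8*sqrt(6) - 3)/(4 - 6*sqrt(6))) + pi ≈ 4.2702 (local maximum)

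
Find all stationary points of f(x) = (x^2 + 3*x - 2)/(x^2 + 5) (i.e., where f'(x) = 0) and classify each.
f'(x) = (-3*x^2 + 14*x + 15)/(x^4 + 10*x^2 + 25)

Solve f'(x) = 0:
  f'(x) = -(3*x^2 - 14*x - 15)/(x^2 + 5)^2; the denominator is positive wherever f is defined, so f'(x) = 0 ⇔ -3*x^2 + 14*x + 15 = 0.
  3*x^2 - 14*x - 15 = 0 has no rational roots; quadratic formula: x = (14 ± √376)/6.
  ⇒ x = 7/3 - sqrt(94)/3 ≈ -0.8985, 7/3 + sqrt(94)/3 ≈ 5.5651

f''(x) = 2*(3*x^3 - 21*x^2 - 45*x + 35)/(x^6 + 15*x^4 + 75*x^2 + 125)
Second-derivative test at each critical point:
  f''(-0.8985) = 0.5750 > 0 → local minimum
  f''(5.5651) = -0.0150 < 0 → local maximum

Critical points: x = 7/3 - sqrt(94)/3 ≈ -0.8985 (local minimum); x = 7/3 + sqrt(94)/3 ≈ 5.5651 (local maximum)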